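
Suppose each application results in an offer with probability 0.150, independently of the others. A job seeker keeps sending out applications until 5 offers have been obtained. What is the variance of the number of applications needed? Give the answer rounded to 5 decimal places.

188.88889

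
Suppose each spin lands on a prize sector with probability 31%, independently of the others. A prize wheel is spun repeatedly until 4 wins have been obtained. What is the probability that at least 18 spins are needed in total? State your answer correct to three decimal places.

0.178

Needing more than 17 spins ⇔ fewer than 4 successes in the first 17. With X ~ Binomial(17, 0.31), P(Y > 17) = P(X ≤ 3).
  k=0: C(17,0)·0.31^0·0.69^17 = 0.00182
  k=1: C(17,1)·0.31^1·0.69^16 = 0.01391
  k=2: C(17,2)·0.31^2·0.69^15 = 0.05000
  k=3: C(17,3)·0.31^3·0.69^14 = 0.11233
P(X ≤ 3) = 0.17806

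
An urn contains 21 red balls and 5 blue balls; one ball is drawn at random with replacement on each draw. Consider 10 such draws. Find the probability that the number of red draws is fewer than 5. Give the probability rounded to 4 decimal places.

X ~ Binomial(10, 0.807692); P(X ≤ 4) = Σ C(10,k) p^k (1−p)^(10−k) over k:
  k=0: C(10,0)·0.807692^0·0.192308^10 = 0.000000
  k=1: C(10,1)·0.807692^1·0.192308^9 = 0.000003
  k=2: C(10,2)·0.807692^2·0.192308^8 = 0.000055
  k=3: C(10,3)·0.807692^3·0.192308^7 = 0.000615
  k=4: C(10,4)·0.807692^4·0.192308^6 = 0.004520
Total = 0.005193

0.0052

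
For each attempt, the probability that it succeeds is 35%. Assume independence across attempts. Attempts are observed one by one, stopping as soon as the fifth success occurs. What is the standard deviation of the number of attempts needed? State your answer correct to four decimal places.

5.1508

Y = total attempts until the fifth success; negative binomial with r=5, p=0.35.
SD(Y) = √[r(1−p)/p²] = √(26.530612) = 5.150788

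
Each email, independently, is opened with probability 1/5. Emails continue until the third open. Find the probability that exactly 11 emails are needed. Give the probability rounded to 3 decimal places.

0.060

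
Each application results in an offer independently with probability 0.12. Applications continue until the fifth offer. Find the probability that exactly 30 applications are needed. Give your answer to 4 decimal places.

0.0242

Y = trial on which the fifth success occurs; negative binomial, r=5, p=0.12.
P(Y=30) = C(29,4) · p^5 · (1−p)^25
= 23751 · 2.4883e-05 · 0.040932 = 0.024191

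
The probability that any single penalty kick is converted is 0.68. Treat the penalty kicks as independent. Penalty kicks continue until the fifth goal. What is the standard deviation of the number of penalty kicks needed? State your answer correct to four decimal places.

1.8602

Y = total penalty kicks until the fifth success; negative binomial with r=5, p=0.68.
SD(Y) = √[r(1−p)/p²] = √(3.460208) = 1.860163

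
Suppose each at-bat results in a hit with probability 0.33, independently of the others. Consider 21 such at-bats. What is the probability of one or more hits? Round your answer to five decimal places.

0.99978

P(at least one) = 1 − P(none) = 1 − (1 − 0.33)^21
= 1 − 0.0002226 = 0.9997774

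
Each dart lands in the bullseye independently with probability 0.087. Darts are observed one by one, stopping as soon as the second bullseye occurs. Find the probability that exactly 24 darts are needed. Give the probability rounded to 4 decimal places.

Y = trial on which the second success occurs; negative binomial, r=2, p=0.087.
P(Y=24) = C(23,1) · p^2 · (1−p)^22
= 23 · 0.007569 · 0.13501 = 0.023503

0.0235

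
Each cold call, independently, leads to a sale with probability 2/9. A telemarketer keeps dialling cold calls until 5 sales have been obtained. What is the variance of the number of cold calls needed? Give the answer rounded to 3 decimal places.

Y = total cold calls until the fifth success; negative binomial with r=5, p=0.222222.
Var(Y) = r(1−p)/p² = 5·0.777778 / 0.222222² = 78.75000

78.750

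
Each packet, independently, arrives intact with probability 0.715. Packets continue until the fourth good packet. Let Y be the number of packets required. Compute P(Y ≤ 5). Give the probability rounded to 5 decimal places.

0.55929

Finishing within 5 packets ⇔ at least 4 successes in the first 5. With X ~ Binomial(5, 0.715), P(Y ≤ 5) = 1 − P(X ≤ 3).
  k=0: C(5,0)·0.715^0·0.285^5 = 0.0018803
  k=1: C(5,1)·0.715^1·0.285^4 = 0.0235861
  k=2: C(5,2)·0.715^2·0.285^3 = 0.1183441
  k=3: C(5,3)·0.715^3·0.285^2 = 0.2968984
1 − 0.4407089 = 0.5592911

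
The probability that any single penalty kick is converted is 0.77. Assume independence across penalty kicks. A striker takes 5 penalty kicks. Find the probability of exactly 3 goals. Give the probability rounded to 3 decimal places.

0.242

X ~ Binomial(n=5, p=0.77).
P(X=3) = C(5,3) · p^3 · (1−p)^2
= 10 · 0.45653 · 0.0529 = 0.24151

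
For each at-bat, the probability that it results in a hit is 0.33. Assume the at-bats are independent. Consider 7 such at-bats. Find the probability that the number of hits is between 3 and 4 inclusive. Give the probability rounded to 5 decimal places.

0.37830

X ~ Binomial(7, 0.33); P(3 ≤ X ≤ 4) = Σ C(7,k) p^k (1−p)^(7−k) over k:
  k=3: C(7,3)·0.33^3·0.67^4 = 0.2534598
  k=4: C(7,4)·0.33^4·0.67^3 = 0.1248384
Total = 0.3782982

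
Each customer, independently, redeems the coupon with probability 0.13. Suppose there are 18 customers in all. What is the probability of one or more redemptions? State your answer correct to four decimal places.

0.9185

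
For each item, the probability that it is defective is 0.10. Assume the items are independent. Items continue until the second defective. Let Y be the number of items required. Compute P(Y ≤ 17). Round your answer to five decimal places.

Finishing within 17 items ⇔ at least 2 successes in the first 17. With X ~ Binomial(17, 0.10), P(Y ≤ 17) = 1 − P(X ≤ 1).
  k=0: C(17,0)·0.10^0·0.90^17 = 0.1667718
  k=1: C(17,1)·0.10^1·0.90^16 = 0.3150134
1 − 0.4817852 = 0.5182148

0.51821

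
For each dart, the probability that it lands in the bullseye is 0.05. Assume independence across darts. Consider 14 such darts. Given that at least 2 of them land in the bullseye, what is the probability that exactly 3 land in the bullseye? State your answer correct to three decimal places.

0.169

X ~ Binomial(14, 0.05). Want P(X=3 | X≥2) = P(X=3) / P(X≥2).
P(X=3) = C(14,3)·0.05^3·0.95^11 = 0.02588
P(X≥2) = 1 − 0.48767 − 0.35934 = 0.15299
Ratio = 0.02588 / 0.15299 = 0.16917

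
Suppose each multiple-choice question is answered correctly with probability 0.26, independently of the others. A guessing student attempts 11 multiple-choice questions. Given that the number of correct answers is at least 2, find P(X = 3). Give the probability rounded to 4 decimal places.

0.3170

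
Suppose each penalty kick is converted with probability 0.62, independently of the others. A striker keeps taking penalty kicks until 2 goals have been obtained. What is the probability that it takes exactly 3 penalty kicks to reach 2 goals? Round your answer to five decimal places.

0.29214

Y = trial on which the second success occurs; negative binomial, r=2, p=0.62.
P(Y=3) = C(2,1) · p^2 · (1−p)^1
= 2 · 0.3844 · 0.38 = 0.2921440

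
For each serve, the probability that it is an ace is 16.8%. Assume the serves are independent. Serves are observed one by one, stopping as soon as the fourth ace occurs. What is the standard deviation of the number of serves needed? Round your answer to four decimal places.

10.8588

Y = total serves until the fourth success; negative binomial with r=4, p=0.168.
SD(Y) = √[r(1−p)/p²] = √(117.913832) = 10.858814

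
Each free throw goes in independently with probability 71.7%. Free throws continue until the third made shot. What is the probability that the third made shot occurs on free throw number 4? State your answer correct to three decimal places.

0.313

Y = trial on which the third success occurs; negative binomial, r=3, p=0.717.
P(Y=4) = C(3,2) · p^3 · (1−p)^1
= 3 · 0.3686 · 0.283 = 0.31294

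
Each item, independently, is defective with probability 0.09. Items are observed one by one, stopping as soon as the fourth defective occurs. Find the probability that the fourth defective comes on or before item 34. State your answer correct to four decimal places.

0.3667

Finishing within 34 items ⇔ at least 4 successes in the first 34. With X ~ Binomial(34, 0.09), P(Y ≤ 34) = 1 − P(X ≤ 3).
  k=0: C(34,0)·0.09^0·0.91^34 = 0.040496
  k=1: C(34,1)·0.09^1·0.91^33 = 0.136172
  k=2: C(34,2)·0.09^2·0.91^32 = 0.222215
  k=3: C(34,3)·0.09^3·0.91^31 = 0.234424
1 − 0.633306 = 0.366694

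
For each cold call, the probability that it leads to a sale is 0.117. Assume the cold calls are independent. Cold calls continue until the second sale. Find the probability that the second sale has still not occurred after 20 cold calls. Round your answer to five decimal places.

0.30305

Needing more than 20 cold calls ⇔ fewer than 2 successes in the first 20. With X ~ Binomial(20, 0.117), P(Y > 20) = P(X ≤ 1).
  k=0: C(20,0)·0.117^0·0.883^20 = 0.0830260
  k=1: C(20,1)·0.117^1·0.883^19 = 0.2200236
P(X ≤ 1) = 0.3030496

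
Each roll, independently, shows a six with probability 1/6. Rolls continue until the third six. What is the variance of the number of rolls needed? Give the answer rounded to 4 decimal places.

90.0000

Y = total rolls until the third success; negative binomial with r=3, p=0.166667.
Var(Y) = r(1−p)/p² = 3·0.833333 / 0.166667² = 90.000000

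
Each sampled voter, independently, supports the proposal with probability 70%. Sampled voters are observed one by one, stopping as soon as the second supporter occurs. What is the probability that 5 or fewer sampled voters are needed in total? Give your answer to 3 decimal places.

0.969

Finishing within 5 sampled voters ⇔ at least 2 successes in the first 5. With X ~ Binomial(5, 0.70), P(Y ≤ 5) = 1 − P(X ≤ 1).
  k=0: C(5,0)·0.70^0·0.30^5 = 0.00243
  k=1: C(5,1)·0.70^1·0.30^4 = 0.02835
1 − 0.03078 = 0.96922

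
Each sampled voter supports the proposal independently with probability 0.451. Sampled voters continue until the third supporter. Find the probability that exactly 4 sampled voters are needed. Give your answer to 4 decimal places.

0.1511

Y = trial on which the third success occurs; negative binomial, r=3, p=0.451.
P(Y=4) = C(3,2) · p^3 · (1−p)^1
= 3 · 0.091734 · 0.549 = 0.151086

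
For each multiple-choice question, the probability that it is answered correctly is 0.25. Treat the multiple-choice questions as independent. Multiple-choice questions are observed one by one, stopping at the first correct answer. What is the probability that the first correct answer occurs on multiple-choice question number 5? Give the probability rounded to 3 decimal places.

Geometric (trials to first success), p = 0.25.
P(Y = 5) = (1−p)^4 · p = 0.31641 · 0.25 = 0.07910

0.079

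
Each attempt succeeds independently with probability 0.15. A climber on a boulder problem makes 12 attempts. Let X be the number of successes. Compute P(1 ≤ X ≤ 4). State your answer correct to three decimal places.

0.834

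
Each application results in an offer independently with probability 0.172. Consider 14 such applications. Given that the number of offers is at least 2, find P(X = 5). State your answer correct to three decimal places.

X ~ Binomial(14, 0.172). Want P(X=5 | X≥2) = P(X=5) / P(X≥2).
P(X=5) = C(14,5)·0.172^5·0.828^9 = 0.05513
P(X≥2) = 1 − 0.07119 − 0.20704 = 0.72177
Ratio = 0.05513 / 0.72177 = 0.07638

0.076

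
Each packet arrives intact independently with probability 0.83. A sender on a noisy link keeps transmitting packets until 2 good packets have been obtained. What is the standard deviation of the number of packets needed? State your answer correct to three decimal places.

0.703

Y = total packets until the second success; negative binomial with r=2, p=0.83.
SD(Y) = √[r(1−p)/p²] = √(0.49354) = 0.70252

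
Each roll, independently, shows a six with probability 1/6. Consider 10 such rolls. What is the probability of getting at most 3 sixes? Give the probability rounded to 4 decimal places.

0.9303

X ~ Binomial(10, 0.166667); P(X ≤ 3) = Σ C(10,k) p^k (1−p)^(10−k) over k:
  k=0: C(10,0)·0.166667^0·0.833333^10 = 0.161506
  k=1: C(10,1)·0.166667^1·0.833333^9 = 0.323011
  k=2: C(10,2)·0.166667^2·0.833333^8 = 0.290710
  k=3: C(10,3)·0.166667^3·0.833333^7 = 0.155045
Total = 0.930272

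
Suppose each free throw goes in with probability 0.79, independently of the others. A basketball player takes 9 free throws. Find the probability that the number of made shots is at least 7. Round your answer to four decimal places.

0.7115

X ~ Binomial(9, 0.79); P(X ≥ 7) = Σ C(9,k) p^k (1−p)^(9−k) over k:
  k=7: C(9,7)·0.79^7·0.21^2 = 0.304881
  k=8: C(9,8)·0.79^8·0.21^1 = 0.286734
  k=9: C(9,9)·0.79^9·0.21^0 = 0.119852
Total = 0.711466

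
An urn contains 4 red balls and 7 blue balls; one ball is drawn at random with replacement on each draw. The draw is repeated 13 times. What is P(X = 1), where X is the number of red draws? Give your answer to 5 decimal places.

X ~ Binomial(n=13, p=0.363636).
P(X=1) = C(13,1) · p^1 · (1−p)^12
= 13 · 0.36364 · 0.0044103 = 0.0208485

0.02085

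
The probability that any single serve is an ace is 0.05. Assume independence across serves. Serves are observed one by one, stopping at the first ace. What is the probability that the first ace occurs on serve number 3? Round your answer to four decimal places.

Geometric (trials to first success), p = 0.05.
P(Y = 3) = (1−p)^2 · p = 0.9025 · 0.05 = 0.045125

0.0451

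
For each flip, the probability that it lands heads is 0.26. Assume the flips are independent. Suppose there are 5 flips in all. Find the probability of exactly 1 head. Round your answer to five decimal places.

0.38983

X ~ Binomial(n=5, p=0.26).
P(X=1) = C(5,1) · p^1 · (1−p)^4
= 5 · 0.26 · 0.29987 = 0.3898255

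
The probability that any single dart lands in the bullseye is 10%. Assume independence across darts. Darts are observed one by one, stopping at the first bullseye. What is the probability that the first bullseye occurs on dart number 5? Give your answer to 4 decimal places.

0.0656

Geometric (trials to first success), p = 0.10.
P(Y = 5) = (1−p)^4 · p = 0.6561 · 0.10 = 0.065610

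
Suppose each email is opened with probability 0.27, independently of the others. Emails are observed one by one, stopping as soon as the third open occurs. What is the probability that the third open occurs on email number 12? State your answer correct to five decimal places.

0.06373

Y = trial on which the third success occurs; negative binomial, r=3, p=0.27.
P(Y=12) = C(11,2) · p^3 · (1−p)^9
= 55 · 0.019683 · 0.058872 = 0.0637323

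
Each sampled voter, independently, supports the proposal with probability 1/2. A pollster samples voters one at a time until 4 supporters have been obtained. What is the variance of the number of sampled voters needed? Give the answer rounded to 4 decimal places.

8.0000

Y = total sampled voters until the fourth success; negative binomial with r=4, p=0.50.
Var(Y) = r(1−p)/p² = 4·0.50 / 0.50² = 8.000000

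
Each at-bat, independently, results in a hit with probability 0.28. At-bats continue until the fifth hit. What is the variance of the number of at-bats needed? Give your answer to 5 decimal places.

45.91837

Y = total at-bats until the fifth success; negative binomial with r=5, p=0.28.
Var(Y) = r(1−p)/p² = 5·0.72 / 0.28² = 45.9183673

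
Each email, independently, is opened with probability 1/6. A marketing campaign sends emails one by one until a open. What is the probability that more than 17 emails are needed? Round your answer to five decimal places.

Y = number of emails to the first success; geometric, p = 0.166667.
P(Y > 17) = P(first 17 all fail) = (1−p)^17 = 0.0450732

0.04507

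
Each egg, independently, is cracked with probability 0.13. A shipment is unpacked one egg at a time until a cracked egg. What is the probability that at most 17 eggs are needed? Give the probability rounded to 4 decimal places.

0.9063

Y = number of eggs to the first success; geometric, p = 0.13.
P(Y ≤ 17) = 1 − (1−p)^17 = 1 − 0.093719 = 0.906281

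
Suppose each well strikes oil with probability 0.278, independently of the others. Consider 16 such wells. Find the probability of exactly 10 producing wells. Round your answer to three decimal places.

X ~ Binomial(n=16, p=0.278).
P(X=10) = C(16,10) · p^10 · (1−p)^6
= 8008 · 2.7571e-06 · 0.14165 = 0.00313

0.003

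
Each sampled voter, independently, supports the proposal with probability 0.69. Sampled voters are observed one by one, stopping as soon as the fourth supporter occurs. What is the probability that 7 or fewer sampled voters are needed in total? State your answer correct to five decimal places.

Finishing within 7 sampled voters ⇔ at least 4 successes in the first 7. With X ~ Binomial(7, 0.69), P(Y ≤ 7) = 1 − P(X ≤ 3).
  k=0: C(7,0)·0.69^0·0.31^7 = 0.0002751
  k=1: C(7,1)·0.69^1·0.31^6 = 0.0042866
  k=2: C(7,2)·0.69^2·0.31^5 = 0.0286237
  k=3: C(7,3)·0.69^3·0.31^4 = 0.1061847
1 − 0.1393702 = 0.8606298

0.86063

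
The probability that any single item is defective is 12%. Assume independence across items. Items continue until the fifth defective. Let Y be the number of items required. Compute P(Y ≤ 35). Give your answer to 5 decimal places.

0.41249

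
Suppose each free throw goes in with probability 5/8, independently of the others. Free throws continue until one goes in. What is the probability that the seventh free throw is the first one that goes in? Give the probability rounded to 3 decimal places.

Geometric (trials to first success), p = 0.625.
P(Y = 7) = (1−p)^6 · p = 0.0027809 · 0.625 = 0.00174

0.002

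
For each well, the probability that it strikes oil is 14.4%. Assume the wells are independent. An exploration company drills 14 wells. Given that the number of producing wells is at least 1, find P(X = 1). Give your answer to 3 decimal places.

0.301

X ~ Binomial(14, 0.144). Want P(X=1 | X≥1) = P(X=1) / P(X≥1).
P(X=1) = C(14,1)·0.144^1·0.856^13 = 0.26708
P(X≥1) = 1 − 0.11341 = 0.88659
Ratio = 0.26708 / 0.88659 = 0.30125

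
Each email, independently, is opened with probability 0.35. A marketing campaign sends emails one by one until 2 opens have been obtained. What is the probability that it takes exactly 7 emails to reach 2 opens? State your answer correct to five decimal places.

0.08528

Y = trial on which the second success occurs; negative binomial, r=2, p=0.35.
P(Y=7) = C(6,1) · p^2 · (1−p)^5
= 6 · 0.1225 · 0.11603 = 0.0852814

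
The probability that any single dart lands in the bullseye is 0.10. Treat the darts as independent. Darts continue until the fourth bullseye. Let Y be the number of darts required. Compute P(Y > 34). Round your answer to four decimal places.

Needing more than 34 darts ⇔ fewer than 4 successes in the first 34. With X ~ Binomial(34, 0.10), P(Y > 34) = P(X ≤ 3).
  k=0: C(34,0)·0.10^0·0.90^34 = 0.027813
  k=1: C(34,1)·0.10^1·0.90^33 = 0.105071
  k=2: C(34,2)·0.10^2·0.90^32 = 0.192630
  k=3: C(34,3)·0.10^3·0.90^31 = 0.228302
P(X ≤ 3) = 0.553815

0.5538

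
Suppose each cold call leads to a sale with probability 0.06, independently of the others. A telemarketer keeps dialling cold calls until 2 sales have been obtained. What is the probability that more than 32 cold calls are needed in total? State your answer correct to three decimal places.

0.420

Needing more than 32 cold calls ⇔ fewer than 2 successes in the first 32. With X ~ Binomial(32, 0.06), P(Y > 32) = P(X ≤ 1).
  k=0: C(32,0)·0.06^0·0.94^32 = 0.13807
  k=1: C(32,1)·0.06^1·0.94^31 = 0.28201
P(X ≤ 1) = 0.42008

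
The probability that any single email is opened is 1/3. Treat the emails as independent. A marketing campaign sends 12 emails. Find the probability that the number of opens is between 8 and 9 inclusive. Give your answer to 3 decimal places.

0.018

X ~ Binomial(12, 0.333333); P(8 ≤ X ≤ 9) = Σ C(12,k) p^k (1−p)^(12−k) over k:
  k=8: C(12,8)·0.333333^8·0.666667^4 = 0.01490
  k=9: C(12,9)·0.333333^9·0.666667^3 = 0.00331
Total = 0.01821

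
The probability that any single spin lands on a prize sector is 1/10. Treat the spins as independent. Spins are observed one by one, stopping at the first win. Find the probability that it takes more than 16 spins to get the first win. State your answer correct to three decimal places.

0.185

Y = number of spins to the first success; geometric, p = 0.10.
P(Y > 16) = P(first 16 all fail) = (1−p)^16 = 0.18530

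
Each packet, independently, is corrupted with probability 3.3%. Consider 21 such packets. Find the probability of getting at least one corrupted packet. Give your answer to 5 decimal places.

0.50574

P(at least one) = 1 − P(none) = 1 − (1 − 0.033)^21
= 1 − 0.4942606 = 0.5057394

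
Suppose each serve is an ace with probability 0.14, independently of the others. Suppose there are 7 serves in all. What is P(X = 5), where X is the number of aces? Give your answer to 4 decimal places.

0.0008

X ~ Binomial(n=7, p=0.14).
P(X=5) = C(7,5) · p^5 · (1−p)^2
= 21 · 5.3782e-05 · 0.7396 = 0.000835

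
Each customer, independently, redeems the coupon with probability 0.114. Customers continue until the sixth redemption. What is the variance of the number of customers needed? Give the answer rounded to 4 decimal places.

409.0489

Y = total customers until the sixth success; negative binomial with r=6, p=0.114.
Var(Y) = r(1−p)/p² = 6·0.886 / 0.114² = 409.048938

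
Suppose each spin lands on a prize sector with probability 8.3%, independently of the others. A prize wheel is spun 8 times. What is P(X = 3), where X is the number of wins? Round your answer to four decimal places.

X ~ Binomial(n=8, p=0.083).
P(X=3) = C(8,3) · p^3 · (1−p)^5
= 56 · 0.00057179 · 0.64841 = 0.020762

0.0208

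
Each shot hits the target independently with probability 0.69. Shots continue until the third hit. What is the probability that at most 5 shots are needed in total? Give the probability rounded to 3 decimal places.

0.823

Finishing within 5 shots ⇔ at least 3 successes in the first 5. With X ~ Binomial(5, 0.69), P(Y ≤ 5) = 1 − P(X ≤ 2).
  k=0: C(5,0)·0.69^0·0.31^5 = 0.00286
  k=1: C(5,1)·0.69^1·0.31^4 = 0.03186
  k=2: C(5,2)·0.69^2·0.31^3 = 0.14183
1 − 0.17656 = 0.82344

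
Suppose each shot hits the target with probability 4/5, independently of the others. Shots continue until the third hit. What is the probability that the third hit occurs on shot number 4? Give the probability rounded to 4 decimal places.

0.3072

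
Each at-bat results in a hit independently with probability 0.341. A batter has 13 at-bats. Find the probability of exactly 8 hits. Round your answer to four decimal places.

0.0292

X ~ Binomial(n=13, p=0.341).
P(X=8) = C(13,8) · p^8 · (1−p)^5
= 1287 · 0.00018282 · 0.12429 = 0.029244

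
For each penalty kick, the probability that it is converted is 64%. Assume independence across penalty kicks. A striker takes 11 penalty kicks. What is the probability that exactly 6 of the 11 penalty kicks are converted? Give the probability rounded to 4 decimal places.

0.1920

X ~ Binomial(n=11, p=0.64).
P(X=6) = C(11,6) · p^6 · (1−p)^5
= 462 · 0.068719 · 0.0060466 = 0.191970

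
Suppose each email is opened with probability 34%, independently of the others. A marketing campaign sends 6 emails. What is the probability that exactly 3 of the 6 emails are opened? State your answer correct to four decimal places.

0.2260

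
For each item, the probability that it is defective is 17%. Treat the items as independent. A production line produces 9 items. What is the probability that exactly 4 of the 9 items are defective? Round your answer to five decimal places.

X ~ Binomial(n=9, p=0.17).
P(X=4) = C(9,4) · p^4 · (1−p)^5
= 126 · 0.00083521 · 0.3939 = 0.0414531

0.04145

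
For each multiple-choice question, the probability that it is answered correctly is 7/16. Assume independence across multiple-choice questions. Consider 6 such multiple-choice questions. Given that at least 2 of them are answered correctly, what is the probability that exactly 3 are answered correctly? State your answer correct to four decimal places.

X ~ Binomial(6, 0.4375). Want P(X=3 | X≥2) = P(X=3) / P(X≥2).
P(X=3) = C(6,3)·0.4375^3·0.5625^3 = 0.298079
P(X≥2) = 1 − 0.031676 − 0.147823 = 0.820501
Ratio = 0.298079 / 0.820501 = 0.363289

0.3633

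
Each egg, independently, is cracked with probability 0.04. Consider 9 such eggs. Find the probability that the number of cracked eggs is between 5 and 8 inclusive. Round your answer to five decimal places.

0.00001

X ~ Binomial(9, 0.04); P(5 ≤ X ≤ 8) = Σ C(9,k) p^k (1−p)^(9−k) over k:
  k=5: C(9,5)·0.04^5·0.96^4 = 0.0000110
  k=6: C(9,6)·0.04^6·0.96^3 = 0.0000003
  k=7: C(9,7)·0.04^7·0.96^2 = 0.0000000
  k=8: C(9,8)·0.04^8·0.96^1 = 0.0000000
Total = 0.0000113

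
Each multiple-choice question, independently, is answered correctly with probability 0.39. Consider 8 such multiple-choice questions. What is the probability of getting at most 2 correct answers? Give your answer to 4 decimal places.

0.3366

X ~ Binomial(8, 0.39); P(X ≤ 2) = Σ C(8,k) p^k (1−p)^(8−k) over k:
  k=0: C(8,0)·0.39^0·0.61^8 = 0.019171
  k=1: C(8,1)·0.39^1·0.61^7 = 0.098054
  k=2: C(8,2)·0.39^2·0.61^6 = 0.219415
Total = 0.336639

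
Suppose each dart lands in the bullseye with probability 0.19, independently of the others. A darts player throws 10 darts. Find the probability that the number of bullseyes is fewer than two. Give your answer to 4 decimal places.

0.4068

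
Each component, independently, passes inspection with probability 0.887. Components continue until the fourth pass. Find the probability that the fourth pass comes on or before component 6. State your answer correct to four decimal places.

0.9778

Finishing within 6 components ⇔ at least 4 successes in the first 6. With X ~ Binomial(6, 0.887), P(Y ≤ 6) = 1 − P(X ≤ 3).
  k=0: C(6,0)·0.887^0·0.113^6 = 0.000002
  k=1: C(6,1)·0.887^1·0.113^5 = 0.000098
  k=2: C(6,2)·0.887^2·0.113^4 = 0.001924
  k=3: C(6,3)·0.887^3·0.113^3 = 0.020139
1 − 0.022163 = 0.977837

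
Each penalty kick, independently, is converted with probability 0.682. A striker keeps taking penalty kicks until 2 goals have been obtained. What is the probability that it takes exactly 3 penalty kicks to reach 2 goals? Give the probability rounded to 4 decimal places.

0.2958

Y = trial on which the second success occurs; negative binomial, r=2, p=0.682.
P(Y=3) = C(2,1) · p^2 · (1−p)^1
= 2 · 0.46512 · 0.318 = 0.295819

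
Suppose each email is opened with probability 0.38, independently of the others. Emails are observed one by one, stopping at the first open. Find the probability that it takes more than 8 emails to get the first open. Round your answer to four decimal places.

Y = number of emails to the first success; geometric, p = 0.38.
P(Y > 8) = P(first 8 all fail) = (1−p)^8 = 0.021834

0.0218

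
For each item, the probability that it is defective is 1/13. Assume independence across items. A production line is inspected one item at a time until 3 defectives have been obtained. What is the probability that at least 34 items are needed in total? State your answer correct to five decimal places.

Needing more than 33 items ⇔ fewer than 3 successes in the first 33. With X ~ Binomial(33, 0.076923), P(Y > 33) = P(X ≤ 2).
  k=0: C(33,0)·0.076923^0·0.923077^33 = 0.0712608
  k=1: C(33,1)·0.076923^1·0.923077^32 = 0.1959671
  k=2: C(33,2)·0.076923^2·0.923077^31 = 0.2612895
P(X ≤ 2) = 0.5285174

0.52852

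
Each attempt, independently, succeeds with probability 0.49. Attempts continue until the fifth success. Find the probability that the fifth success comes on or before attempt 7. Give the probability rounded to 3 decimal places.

0.210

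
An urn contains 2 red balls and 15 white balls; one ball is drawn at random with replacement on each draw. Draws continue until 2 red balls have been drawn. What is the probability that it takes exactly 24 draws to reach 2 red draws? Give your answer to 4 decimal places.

0.0203

Y = trial on which the second success occurs; negative binomial, r=2, p=0.117647.
P(Y=24) = C(23,1) · p^2 · (1−p)^22
= 23 · 0.013841 · 0.063699 = 0.020278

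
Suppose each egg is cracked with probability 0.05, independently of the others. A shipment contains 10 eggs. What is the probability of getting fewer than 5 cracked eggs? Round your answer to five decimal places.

X ~ Binomial(10, 0.05); P(X ≤ 4) = Σ C(10,k) p^k (1−p)^(10−k) over k:
  k=0: C(10,0)·0.05^0·0.95^10 = 0.5987369
  k=1: C(10,1)·0.05^1·0.95^9 = 0.3151247
  k=2: C(10,2)·0.05^2·0.95^8 = 0.0746348
  k=3: C(10,3)·0.05^3·0.95^7 = 0.0104751
  k=4: C(10,4)·0.05^4·0.95^6 = 0.0009648
Total = 0.9999363

0.99994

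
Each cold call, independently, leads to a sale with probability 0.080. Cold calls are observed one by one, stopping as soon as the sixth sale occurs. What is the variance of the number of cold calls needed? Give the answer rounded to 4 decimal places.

862.5000

Y = total cold calls until the sixth success; negative binomial with r=6, p=0.08.
Var(Y) = r(1−p)/p² = 6·0.92 / 0.08² = 862.500000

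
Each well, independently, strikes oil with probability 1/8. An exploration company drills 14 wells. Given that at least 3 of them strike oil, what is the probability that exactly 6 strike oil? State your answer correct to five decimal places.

0.01568

X ~ Binomial(14, 0.125). Want P(X=6 | X≥3) = P(X=6) / P(X≥3).
P(X=6) = C(14,6)·0.125^6·0.875^8 = 0.0039362
P(X≥3) = 1 − 0.1542101 − 0.3084201 − 0.2863901 = 0.2509796
Ratio = 0.0039362 / 0.2509796 = 0.0156834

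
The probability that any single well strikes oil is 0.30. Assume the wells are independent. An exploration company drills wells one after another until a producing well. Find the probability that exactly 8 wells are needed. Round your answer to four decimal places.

0.0247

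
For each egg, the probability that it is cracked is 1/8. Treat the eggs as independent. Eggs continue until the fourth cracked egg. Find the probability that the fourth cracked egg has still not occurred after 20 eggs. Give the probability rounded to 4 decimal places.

Needing more than 20 eggs ⇔ fewer than 4 successes in the first 20. With X ~ Binomial(20, 0.125), P(Y > 20) = P(X ≤ 3).
  k=0: C(20,0)·0.125^0·0.875^20 = 0.069209
  k=1: C(20,1)·0.125^1·0.875^19 = 0.197739
  k=2: C(20,2)·0.125^2·0.875^18 = 0.268360
  k=3: C(20,3)·0.125^3·0.875^17 = 0.230023
P(X ≤ 3) = 0.765332

0.7653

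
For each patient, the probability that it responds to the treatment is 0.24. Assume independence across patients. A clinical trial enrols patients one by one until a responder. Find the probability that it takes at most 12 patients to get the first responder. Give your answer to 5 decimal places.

0.96287

Y = number of patients to the first success; geometric, p = 0.24.
P(Y ≤ 12) = 1 − (1−p)^12 = 1 − 0.0371333 = 0.9628667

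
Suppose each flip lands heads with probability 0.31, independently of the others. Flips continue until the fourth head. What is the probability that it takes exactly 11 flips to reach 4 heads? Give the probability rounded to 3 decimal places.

0.083

Y = trial on which the fourth success occurs; negative binomial, r=4, p=0.31.
P(Y=11) = C(10,3) · p^4 · (1−p)^7
= 120 · 0.0092352 · 0.074464 = 0.08252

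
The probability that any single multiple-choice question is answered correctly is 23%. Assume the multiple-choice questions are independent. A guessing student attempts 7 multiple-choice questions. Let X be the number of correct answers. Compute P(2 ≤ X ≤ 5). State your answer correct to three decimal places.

X ~ Binomial(7, 0.23); P(2 ≤ X ≤ 5) = Σ C(7,k) p^k (1−p)^(7−k) over k:
  k=2: C(7,2)·0.23^2·0.77^5 = 0.30070
  k=3: C(7,3)·0.23^3·0.77^4 = 0.14970
  k=4: C(7,4)·0.23^4·0.77^3 = 0.04471
  k=5: C(7,5)·0.23^5·0.77^2 = 0.00801
Total = 0.50312

0.503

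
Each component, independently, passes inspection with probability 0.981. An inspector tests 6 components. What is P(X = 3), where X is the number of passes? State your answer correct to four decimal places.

0.0001

X ~ Binomial(n=6, p=0.981).
P(X=3) = C(6,3) · p^3 · (1−p)^3
= 20 · 0.94408 · 6.859e-06 = 0.000130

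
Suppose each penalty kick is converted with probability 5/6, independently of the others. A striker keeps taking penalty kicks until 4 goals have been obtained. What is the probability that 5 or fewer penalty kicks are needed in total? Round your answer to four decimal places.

Finishing within 5 penalty kicks ⇔ at least 4 successes in the first 5. With X ~ Binomial(5, 0.833333), P(Y ≤ 5) = 1 − P(X ≤ 3).
  k=0: C(5,0)·0.833333^0·0.166667^5 = 0.000129
  k=1: C(5,1)·0.833333^1·0.166667^4 = 0.003215
  k=2: C(5,2)·0.833333^2·0.166667^3 = 0.032150
  k=3: C(5,3)·0.833333^3·0.166667^2 = 0.160751
1 − 0.196245 = 0.803755

0.8038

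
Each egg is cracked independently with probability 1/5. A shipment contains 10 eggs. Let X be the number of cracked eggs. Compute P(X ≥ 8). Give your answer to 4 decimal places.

X ~ Binomial(10, 0.20); P(X ≥ 8) = Σ C(10,k) p^k (1−p)^(10−k) over k:
  k=8: C(10,8)·0.20^8·0.80^2 = 0.000074
  k=9: C(10,9)·0.20^9·0.80^1 = 0.000004
  k=10: C(10,10)·0.20^10·0.80^0 = 0.000000
Total = 0.000078

0.0001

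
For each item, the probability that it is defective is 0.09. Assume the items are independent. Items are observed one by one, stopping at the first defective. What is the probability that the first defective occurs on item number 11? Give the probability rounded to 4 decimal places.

0.0350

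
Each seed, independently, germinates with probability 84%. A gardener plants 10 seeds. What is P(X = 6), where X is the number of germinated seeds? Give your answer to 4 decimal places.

0.0483

X ~ Binomial(n=10, p=0.84).
P(X=6) = C(10,6) · p^6 · (1−p)^4
= 210 · 0.3513 · 0.00065536 = 0.048348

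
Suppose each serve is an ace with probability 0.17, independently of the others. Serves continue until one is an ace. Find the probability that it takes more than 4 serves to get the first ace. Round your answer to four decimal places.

0.4746

Y = number of serves to the first success; geometric, p = 0.17.
P(Y > 4) = P(first 4 all fail) = (1−p)^4 = 0.474583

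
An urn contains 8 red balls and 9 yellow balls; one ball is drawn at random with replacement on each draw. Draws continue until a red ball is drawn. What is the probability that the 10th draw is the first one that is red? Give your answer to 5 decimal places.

Geometric (trials to first success), p = 0.470588.
P(Y = 10) = (1−p)^9 · p = 0.0032669 · 0.470588 = 0.0015374

0.00154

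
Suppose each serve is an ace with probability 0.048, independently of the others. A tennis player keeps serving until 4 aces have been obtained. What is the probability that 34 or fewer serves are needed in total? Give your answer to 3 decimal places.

0.078

Finishing within 34 serves ⇔ at least 4 successes in the first 34. With X ~ Binomial(34, 0.048), P(Y ≤ 34) = 1 − P(X ≤ 3).
  k=0: C(34,0)·0.048^0·0.952^34 = 0.18778
  k=1: C(34,1)·0.048^1·0.952^33 = 0.32191
  k=2: C(34,2)·0.048^2·0.952^32 = 0.26781
  k=3: C(34,3)·0.048^3·0.952^31 = 0.14403
1 − 0.92154 = 0.07846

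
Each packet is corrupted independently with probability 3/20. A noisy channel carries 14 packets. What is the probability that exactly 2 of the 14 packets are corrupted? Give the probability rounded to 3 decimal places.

0.291

X ~ Binomial(n=14, p=0.15).
P(X=2) = C(14,2) · p^2 · (1−p)^12
= 91 · 0.0225 · 0.14224 = 0.29124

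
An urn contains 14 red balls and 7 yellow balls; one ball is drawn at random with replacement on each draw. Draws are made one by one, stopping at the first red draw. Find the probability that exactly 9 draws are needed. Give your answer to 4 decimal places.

Geometric (trials to first success), p = 0.666667.
P(Y = 9) = (1−p)^8 · p = 0.00015242 · 0.666667 = 0.000102

0.0001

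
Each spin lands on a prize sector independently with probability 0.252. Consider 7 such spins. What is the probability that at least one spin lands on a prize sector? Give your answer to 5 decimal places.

0.86899

P(at least one) = 1 − P(none) = 1 − (1 − 0.252)^7
= 1 − 0.1310120 = 0.8689880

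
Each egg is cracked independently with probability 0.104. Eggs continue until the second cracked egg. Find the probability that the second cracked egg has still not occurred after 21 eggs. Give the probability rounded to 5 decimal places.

Needing more than 21 eggs ⇔ fewer than 2 successes in the first 21. With X ~ Binomial(21, 0.104), P(Y > 21) = P(X ≤ 1).
  k=0: C(21,0)·0.104^0·0.896^21 = 0.0996479
  k=1: C(21,1)·0.104^1·0.896^20 = 0.2428918
P(X ≤ 1) = 0.3425397

0.34254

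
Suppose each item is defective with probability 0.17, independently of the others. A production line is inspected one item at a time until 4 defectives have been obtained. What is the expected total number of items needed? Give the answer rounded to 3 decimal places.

Y = total items until the fourth success; negative binomial with r=4, p=0.17.
E[Y] = r / p = 4 / 0.17 = 23.52941

23.529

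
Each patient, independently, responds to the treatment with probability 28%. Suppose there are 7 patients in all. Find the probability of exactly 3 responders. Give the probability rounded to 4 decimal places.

0.2065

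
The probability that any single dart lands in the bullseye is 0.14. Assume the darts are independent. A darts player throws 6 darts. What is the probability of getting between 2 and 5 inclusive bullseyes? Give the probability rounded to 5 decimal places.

0.20027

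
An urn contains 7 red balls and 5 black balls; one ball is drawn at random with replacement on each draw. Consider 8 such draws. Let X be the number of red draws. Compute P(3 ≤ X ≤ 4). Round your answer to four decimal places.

0.3839

X ~ Binomial(8, 0.583333); P(3 ≤ X ≤ 4) = Σ C(8,k) p^k (1−p)^(8−k) over k:
  k=3: C(8,3)·0.583333^3·0.416667^5 = 0.139599
  k=4: C(8,4)·0.583333^4·0.416667^4 = 0.244298
Total = 0.383897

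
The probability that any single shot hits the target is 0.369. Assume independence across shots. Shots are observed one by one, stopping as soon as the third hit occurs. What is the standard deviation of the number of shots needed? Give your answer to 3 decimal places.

Y = total shots until the third success; negative binomial with r=3, p=0.369.
SD(Y) = √[r(1−p)/p²] = √(13.90266) = 3.72863

3.729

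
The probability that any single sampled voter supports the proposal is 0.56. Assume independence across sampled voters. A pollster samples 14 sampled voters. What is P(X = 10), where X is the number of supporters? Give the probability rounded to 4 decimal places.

X ~ Binomial(n=14, p=0.56).
P(X=10) = C(14,10) · p^10 · (1−p)^4
= 1001 · 0.0030331 · 0.037481 = 0.113795

0.1138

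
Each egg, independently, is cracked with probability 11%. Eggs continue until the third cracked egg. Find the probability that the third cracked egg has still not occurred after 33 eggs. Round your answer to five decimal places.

Needing more than 33 eggs ⇔ fewer than 3 successes in the first 33. With X ~ Binomial(33, 0.11), P(Y > 33) = P(X ≤ 2).
  k=0: C(33,0)·0.11^0·0.89^33 = 0.0213732
  k=1: C(33,1)·0.11^1·0.89^32 = 0.0871740
  k=2: C(33,2)·0.11^2·0.89^31 = 0.1723890
P(X ≤ 2) = 0.2809362

0.28094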